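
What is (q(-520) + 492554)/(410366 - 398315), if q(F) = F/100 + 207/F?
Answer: 256125169/6266520 ≈ 40.872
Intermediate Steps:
q(F) = 207/F + F/100 (q(F) = F*(1/100) + 207/F = F/100 + 207/F = 207/F + F/100)
(q(-520) + 492554)/(410366 - 398315) = ((207/(-520) + (1/100)*(-520)) + 492554)/(410366 - 398315) = ((207*(-1/520) - 26/5) + 492554)/12051 = ((-207/520 - 26/5) + 492554)*(1/12051) = (-2911/520 + 492554)*(1/12051) = (256125169/520)*(1/12051) = 256125169/6266520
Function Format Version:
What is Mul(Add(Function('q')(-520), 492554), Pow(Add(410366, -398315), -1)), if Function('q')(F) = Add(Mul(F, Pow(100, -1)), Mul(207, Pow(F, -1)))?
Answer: Rational(256125169, 6266520) ≈ 40.872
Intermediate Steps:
Function('q')(F) = Add(Mul(207, Pow(F, -1)), Mul(Rational(1, 100), F)) (Function('q')(F) = Add(Mul(F, Rational(1, 100)), Mul(207, Pow(F, -1))) = Add(Mul(Rational(1, 100), F), Mul(207, Pow(F, -1))) = Add(Mul(207, Pow(F, -1)), Mul(Rational(1, 100), F)))
Mul(Add(Function('q')(-520), 492554), Pow(Add(410366, -398315), -1)) = Mul(Add(Add(Mul(207, Pow(-520, -1)), Mul(Rational(1, 100), -520)), 492554), Pow(Add(410366, -398315), -1)) = Mul(Add(Add(Mul(207, Rational(-1, 520)), Rational(-26, 5)), 492554), Pow(12051, -1)) = Mul(Add(Add(Rational(-207, 520), Rational(-26, 5)), 492554), Rational(1, 12051)) = Mul(Add(Rational(-2911, 520), 492554), Rational(1, 12051)) = Mul(Rational(256125169, 520), Rational(1, 12051)) = Rational(256125169, 6266520)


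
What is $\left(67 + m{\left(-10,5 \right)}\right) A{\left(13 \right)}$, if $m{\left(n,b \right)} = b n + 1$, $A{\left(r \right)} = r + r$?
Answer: $468$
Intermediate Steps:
$A{\left(r \right)} = 2 r$
$m{\left(n,b \right)} = 1 + b n$
$\left(67 + m{\left(-10,5 \right)}\right) A{\left(13 \right)} = \left(67 + \left(1 + 5 \left(-10\right)\right)\right) 2 \cdot 13 = \left(67 + \left(1 - 50\right)\right) 26 = \left(67 - 49\right) 26 = 18 \cdot 26 = 468$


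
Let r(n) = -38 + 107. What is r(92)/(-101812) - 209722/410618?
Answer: -10690274453/20902919908 ≈ -0.51143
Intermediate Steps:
r(n) = 69
r(92)/(-101812) - 209722/410618 = 69/(-101812) - 209722/410618 = 69*(-1/101812) - 209722*1/410618 = -69/101812 - 104861/205309 = -10690274453/20902919908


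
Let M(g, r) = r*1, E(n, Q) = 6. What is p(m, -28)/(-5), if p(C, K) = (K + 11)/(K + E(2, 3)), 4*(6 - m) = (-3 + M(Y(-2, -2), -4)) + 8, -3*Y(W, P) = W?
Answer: -17/110 ≈ -0.15455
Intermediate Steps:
Y(W, P) = -W/3
M(g, r) = r
m = 23/4 (m = 6 - ((-3 - 4) + 8)/4 = 6 - (-7 + 8)/4 = 6 - ¼*1 = 6 - ¼ = 23/4 ≈ 5.7500)
p(C, K) = (11 + K)/(6 + K) (p(C, K) = (K + 11)/(K + 6) = (11 + K)/(6 + K))
p(m, -28)/(-5) = ((11 - 28)/(6 - 28))/(-5) = (-17/(-22))*(-⅕) = -1/22*(-17)*(-⅕) = (17/22)*(-⅕) = -17/110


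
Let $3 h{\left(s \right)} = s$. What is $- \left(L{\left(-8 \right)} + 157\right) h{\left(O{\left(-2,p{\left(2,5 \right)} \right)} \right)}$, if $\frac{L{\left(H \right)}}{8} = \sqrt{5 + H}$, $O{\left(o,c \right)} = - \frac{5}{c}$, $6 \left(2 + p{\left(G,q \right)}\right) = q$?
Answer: $- \frac{1570}{7} - \frac{80 i \sqrt{3}}{7} \approx -224.29 - 19.795 i$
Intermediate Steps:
$p{\left(G,q \right)} = -2 + \frac{q}{6}$
$h{\left(s \right)} = \frac{s}{3}$
$L{\left(H \right)} = 8 \sqrt{5 + H}$
$- \left(L{\left(-8 \right)} + 157\right) h{\left(O{\left(-2,p{\left(2,5 \right)} \right)} \right)} = - \left(8 \sqrt{5 - 8} + 157\right) \frac{\left(-5\right) \frac{1}{-2 + \frac{1}{6} \cdot 5}}{3} = - \left(8 \sqrt{-3} + 157\right) \frac{\left(-5\right) \frac{1}{-2 + \frac{5}{6}}}{3} = - \left(8 i \sqrt{3} + 157\right) \frac{\left(-5\right) \frac{1}{- \frac{7}{6}}}{3} = - \left(8 i \sqrt{3} + 157\right) \frac{\left(-5\right) \left(- \frac{6}{7}\right)}{3} = - \left(157 + 8 i \sqrt{3}\right) \frac{1}{3} \cdot \frac{30}{7} = - \frac{\left(157 + 8 i \sqrt{3}\right) 10}{7} = - (\frac{1570}{7} + \frac{80 i \sqrt{3}}{7}) = - \frac{1570}{7} - \frac{80 i \sqrt{3}}{7}$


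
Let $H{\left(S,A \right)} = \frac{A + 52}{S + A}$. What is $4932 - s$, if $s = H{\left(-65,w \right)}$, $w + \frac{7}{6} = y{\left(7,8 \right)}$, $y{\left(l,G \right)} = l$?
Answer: $\frac{1751207}{355} \approx 4933.0$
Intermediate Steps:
$w = \frac{35}{6}$ ($w = - \frac{7}{6} + 7 = \frac{35}{6} \approx 5.8333$)
$H{\left(S,A \right)} = \frac{52 + A}{A + S}$
$s = - \frac{347}{355}$ ($s = \frac{52 + \frac{35}{6}}{\frac{35}{6} - 65} = \frac{1}{- \frac{355}{6}} \cdot \frac{347}{6} = \left(- \frac{6}{355}\right) \frac{347}{6} = - \frac{347}{355} \approx -0.97746$)
$4932 - s = 4932 - - \frac{347}{355} = 4932 + \frac{347}{355} = \frac{1751207}{355}$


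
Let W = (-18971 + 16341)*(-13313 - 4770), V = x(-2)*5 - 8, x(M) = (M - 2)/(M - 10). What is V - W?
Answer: -142674889/3 ≈ -4.7558e+7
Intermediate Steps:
x(M) = (-2 + M)/(-10 + M)
V = -19/3 (V = ((-2 - 2)/(-10 - 2))*5 - 8 = (-4/(-12))*5 - 8 = -1/12*(-4)*5 - 8 = (⅓)*5 - 8 = 5/3 - 8 = -19/3 ≈ -6.3333)
W = 47558290 (W = -2630*(-18083) = 47558290)
V - W = -19/3 - 1*47558290 = -19/3 - 47558290 = -142674889/3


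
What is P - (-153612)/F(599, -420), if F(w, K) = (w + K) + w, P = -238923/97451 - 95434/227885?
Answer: 1680880924431689/8638764621515 ≈ 194.57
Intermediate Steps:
P = -63747106589/22207621135 (P = -238923*1/97451 - 95434*1/227885 = -238923/97451 - 95434/227885 = -63747106589/22207621135 ≈ -2.8705)
F(w, K) = K + 2*w (F(w, K) = (K + w) + w = K + 2*w)
P - (-153612)/F(599, -420) = -63747106589/22207621135 - (-153612)/(-420 + 2*599) = -63747106589/22207621135 - (-153612)/(-420 + 1198) = -63747106589/22207621135 - (-153612)/778 = -63747106589/22207621135 - 1*(-76806/389) = -63747106589/22207621135 + 76806/389 = 1680880924431689/8638764621515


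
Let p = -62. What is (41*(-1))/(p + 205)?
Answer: -41/143 ≈ -0.28671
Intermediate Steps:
(41*(-1))/(p + 205) = (41*(-1))/(-62 + 205) = -41/143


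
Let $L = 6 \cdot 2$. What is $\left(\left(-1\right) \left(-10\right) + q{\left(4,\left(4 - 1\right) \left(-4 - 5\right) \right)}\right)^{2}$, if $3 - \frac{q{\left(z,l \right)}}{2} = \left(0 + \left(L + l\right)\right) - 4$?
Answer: $2916$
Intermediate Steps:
$L = 12$
$q{\left(z,l \right)} = -10 - 2 l$ ($q{\left(z,l \right)} = 6 - 2 \left(\left(0 + \left(12 + l\right)\right) - 4\right) = 6 - 2 \left(\left(12 + l\right) - 4\right) = 6 - 2 \left(8 + l\right) = 6 - \left(16 + 2 l\right) = -10 - 2 l$)
$\left(\left(-1\right) \left(-10\right) + q{\left(4,\left(4 - 1\right) \left(-4 - 5\right) \right)}\right)^{2} = \left(\left(-1\right) \left(-10\right) - \left(10 + 2 \left(4 - 1\right) \left(-4 - 5\right)\right)\right)^{2} = \left(10 - \left(10 + 2 \cdot 3 \left(-9\right)\right)\right)^{2} = \left(10 - -44\right)^{2} = \left(10 + \left(-10 + 54\right)\right)^{2} = \left(10 + 44\right)^{2} = 54^{2} = 2916$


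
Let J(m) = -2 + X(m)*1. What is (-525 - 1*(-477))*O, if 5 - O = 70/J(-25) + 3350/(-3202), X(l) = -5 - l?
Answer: -497360/4803 ≈ -103.55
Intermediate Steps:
J(m) = -7 - m (J(m) = -2 + (-5 - m)*1 = -2 + (-5 - m) = -7 - m)
O = 31085/14409 (O = 5 - (70/(-7 - 1*(-25)) + 3350/(-3202)) = 5 - (70/(-7 + 25) + 3350*(-1/3202)) = 5 - (70/18 - 1675/1601) = 5 - (70*(1/18) - 1675/1601) = 5 - (35/9 - 1675/1601) = 5 - 1*40960/14409 = 5 - 40960/14409 = 31085/14409 ≈ 2.1573)
(-525 - 1*(-477))*O = (-525 - 1*(-477))*(31085/14409) = (-525 + 477)*(31085/14409) = -48*31085/14409 = -497360/4803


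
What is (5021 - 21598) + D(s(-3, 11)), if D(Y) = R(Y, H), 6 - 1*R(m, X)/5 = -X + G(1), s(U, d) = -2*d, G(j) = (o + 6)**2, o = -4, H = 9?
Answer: -16522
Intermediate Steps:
G(j) = 4 (G(j) = (-4 + 6)**2 = 2**2 = 4)
R(m, X) = 10 + 5*X (R(m, X) = 30 - 5*(-X + 4) = 30 - 5*(4 - X) = 30 + (-20 + 5*X) = 10 + 5*X)
D(Y) = 55 (D(Y) = 10 + 5*9 = 10 + 45 = 55)
(5021 - 21598) + D(s(-3, 11)) = (5021 - 21598) + 55 = -16577 + 55 = -16522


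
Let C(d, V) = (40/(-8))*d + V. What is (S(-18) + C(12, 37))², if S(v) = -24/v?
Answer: 4225/9 ≈ 469.44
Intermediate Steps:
C(d, V) = V - 5*d (C(d, V) = (40*(-⅛))*d + V = -5*d + V = V - 5*d)
(S(-18) + C(12, 37))² = (-24/(-18) + (37 - 5*12))² = (-24*(-1/18) + (37 - 60))² = (4/3 - 23)² = (-65/3)² = 4225/9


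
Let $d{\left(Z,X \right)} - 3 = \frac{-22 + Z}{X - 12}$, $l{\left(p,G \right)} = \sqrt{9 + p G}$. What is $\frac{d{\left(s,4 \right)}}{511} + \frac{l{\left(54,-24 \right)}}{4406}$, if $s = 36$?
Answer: $\frac{5}{2044} + \frac{3 i \sqrt{143}}{4406} \approx 0.0024462 + 0.0081423 i$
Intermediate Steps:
$l{\left(p,G \right)} = \sqrt{9 + G p}$
$d{\left(Z,X \right)} = 3 + \frac{-22 + Z}{-12 + X}$ ($d{\left(Z,X \right)} = 3 + \frac{-22 + Z}{X - 12} = 3 + \frac{-22 + Z}{-12 + X}$)
$\frac{d{\left(s,4 \right)}}{511} + \frac{l{\left(54,-24 \right)}}{4406} = \frac{\frac{1}{-12 + 4} \left(-58 + 36 + 3 \cdot 4\right)}{511} + \frac{\sqrt{9 - 1296}}{4406} = \frac{-58 + 36 + 12}{-8} \cdot \frac{1}{511} + \sqrt{9 - 1296} \cdot \frac{1}{4406} = \left(- \frac{1}{8}\right) \left(-10\right) \frac{1}{511} + \sqrt{-1287} \cdot \frac{1}{4406} = \frac{5}{4} \cdot \frac{1}{511} + 3 i \sqrt{143} \cdot \frac{1}{4406} = \frac{5}{2044} + \frac{3 i \sqrt{143}}{4406}$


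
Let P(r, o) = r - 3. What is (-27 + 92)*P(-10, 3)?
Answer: -845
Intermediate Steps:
P(r, o) = -3 + r
(-27 + 92)*P(-10, 3) = (-27 + 92)*(-3 - 10) = 65*(-13) = -845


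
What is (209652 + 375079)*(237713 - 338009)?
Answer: -58646180376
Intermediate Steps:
(209652 + 375079)*(237713 - 338009) = 584731*(-100296) = -58646180376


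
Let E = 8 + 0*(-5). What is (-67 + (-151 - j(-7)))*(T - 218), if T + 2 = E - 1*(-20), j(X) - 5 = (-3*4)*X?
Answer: 58944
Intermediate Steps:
j(X) = 5 - 12*X (j(X) = 5 + (-3*4)*X = 5 - 12*X)
E = 8 (E = 8 + 0 = 8)
T = 26 (T = -2 + (8 - 1*(-20)) = -2 + (8 + 20) = -2 + 28 = 26)
(-67 + (-151 - j(-7)))*(T - 218) = (-67 + (-151 - (5 - 12*(-7))))*(26 - 218) = (-67 + (-151 - (5 + 84)))*(-192) = (-67 + (-151 - 1*89))*(-192) = (-67 + (-151 - 89))*(-192) = (-67 - 240)*(-192) = -307*(-192) = 58944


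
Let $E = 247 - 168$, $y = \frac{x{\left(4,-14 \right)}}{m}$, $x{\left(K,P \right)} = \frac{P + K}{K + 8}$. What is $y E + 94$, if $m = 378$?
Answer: $\frac{212797}{2268} \approx 93.826$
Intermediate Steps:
$x{\left(K,P \right)} = \frac{K + P}{8 + K}$
$y = - \frac{5}{2268}$ ($y = \frac{\frac{1}{8 + 4} \left(4 - 14\right)}{378} = \frac{1}{12} \left(-10\right) \frac{1}{378} = \left(- \frac{5}{6}\right) \frac{1}{378} = - \frac{5}{2268} \approx -0.0022046$)
$E = 79$
$y E + 94 = \left(- \frac{5}{2268}\right) 79 + 94 = - \frac{395}{2268} + 94 = \frac{212797}{2268}$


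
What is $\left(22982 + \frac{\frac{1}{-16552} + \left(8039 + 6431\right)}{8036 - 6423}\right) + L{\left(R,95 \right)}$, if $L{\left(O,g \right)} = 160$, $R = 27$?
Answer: $\frac{618093324831}{26698376} \approx 23151.0$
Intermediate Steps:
$\left(22982 + \frac{\frac{1}{-16552} + \left(8039 + 6431\right)}{8036 - 6423}\right) + L{\left(R,95 \right)} = \left(22982 + \frac{\frac{1}{-16552} + \left(8039 + 6431\right)}{8036 - 6423}\right) + 160 = \left(22982 + \frac{- \frac{1}{16552} + 14470}{1613}\right) + 160 = \left(22982 + \frac{239507439}{16552} \cdot \frac{1}{1613}\right) + 160 = \left(22982 + \frac{239507439}{26698376}\right) + 160 = \frac{613821584671}{26698376} + 160 = \frac{618093324831}{26698376}$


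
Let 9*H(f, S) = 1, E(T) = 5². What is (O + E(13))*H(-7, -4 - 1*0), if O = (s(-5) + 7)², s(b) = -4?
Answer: 34/9 ≈ 3.7778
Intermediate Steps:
E(T) = 25
H(f, S) = ⅑ (H(f, S) = (⅑)*1 = ⅑)
O = 9 (O = (-4 + 7)² = 3² = 9)
(O + E(13))*H(-7, -4 - 1*0) = (9 + 25)*(⅑) = 34*(⅑) = 34/9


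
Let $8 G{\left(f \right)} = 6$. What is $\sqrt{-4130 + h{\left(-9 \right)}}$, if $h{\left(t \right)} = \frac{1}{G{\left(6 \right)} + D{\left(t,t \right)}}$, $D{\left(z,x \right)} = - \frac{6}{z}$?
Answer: $\frac{i \sqrt{1193366}}{17} \approx 64.26 i$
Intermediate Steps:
$G{\left(f \right)} = \frac{3}{4}$ ($G{\left(f \right)} = \frac{1}{8} \cdot 6 = \frac{3}{4}$)
$h{\left(t \right)} = \frac{1}{\frac{3}{4} - \frac{6}{t}}$
$\sqrt{-4130 + h{\left(-9 \right)}} = \sqrt{-4130 + \frac{4}{3} \left(-9\right) \frac{1}{-8 - 9}} = \sqrt{-4130 + \frac{4}{3} \left(-9\right) \frac{1}{-17}} = \sqrt{-4130 + \frac{4}{3} \left(-9\right) \left(- \frac{1}{17}\right)} = \sqrt{-4130 + \frac{12}{17}} = \sqrt{- \frac{70198}{17}} = \frac{i \sqrt{1193366}}{17}$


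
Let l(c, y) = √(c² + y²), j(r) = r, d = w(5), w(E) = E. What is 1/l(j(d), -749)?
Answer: √561026/561026 ≈ 0.0013351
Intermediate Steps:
d = 5
1/l(j(d), -749) = 1/(√(5² + (-749)²)) = 1/(√(25 + 561001)) = 1/(√561026) = √561026/561026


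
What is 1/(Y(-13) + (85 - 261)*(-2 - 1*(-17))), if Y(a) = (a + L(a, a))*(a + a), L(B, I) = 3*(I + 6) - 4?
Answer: -1/1652 ≈ -0.00060533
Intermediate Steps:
L(B, I) = 14 + 3*I (L(B, I) = 3*(6 + I) - 4 = (18 + 3*I) - 4 = 14 + 3*I)
Y(a) = 2*a*(14 + 4*a) (Y(a) = (a + (14 + 3*a))*(a + a) = (14 + 4*a)*(2*a) = 2*a*(14 + 4*a))
1/(Y(-13) + (85 - 261)*(-2 - 1*(-17))) = 1/(4*(-13)*(7 + 2*(-13)) + (85 - 261)*(-2 - 1*(-17))) = 1/(4*(-13)*(7 - 26) - 176*(-2 + 17)) = 1/(4*(-13)*(-19) - 176*15) = 1/(988 - 2640) = 1/(-1652) = -1/1652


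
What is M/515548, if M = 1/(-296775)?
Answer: -1/153001757700 ≈ -6.5359e-12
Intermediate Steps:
M = -1/296775 ≈ -3.3696e-6
M/515548 = -1/296775/515548 = -1/296775*1/515548 = -1/153001757700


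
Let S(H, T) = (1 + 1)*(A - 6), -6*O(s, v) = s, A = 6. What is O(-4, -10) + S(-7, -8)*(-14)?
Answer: ⅔ ≈ 0.66667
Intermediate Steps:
O(s, v) = -s/6
S(H, T) = 0 (S(H, T) = (1 + 1)*(6 - 6) = 2*0 = 0)
O(-4, -10) + S(-7, -8)*(-14) = -⅙*(-4) + 0*(-14) = ⅔ + 0 = ⅔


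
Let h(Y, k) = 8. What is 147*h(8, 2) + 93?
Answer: 1269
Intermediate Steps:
147*h(8, 2) + 93 = 147*8 + 93 = 1176 + 93 = 1269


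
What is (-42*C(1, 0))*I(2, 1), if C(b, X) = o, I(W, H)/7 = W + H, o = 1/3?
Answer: -294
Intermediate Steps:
o = 1/3 ≈ 0.33333
I(W, H) = 7*H + 7*W (I(W, H) = 7*(W + H) = 7*(H + W) = 7*H + 7*W)
C(b, X) = 1/3
(-42*C(1, 0))*I(2, 1) = (-42*1/3)*(7*1 + 7*2) = -14*(7 + 14) = -14*21 = -294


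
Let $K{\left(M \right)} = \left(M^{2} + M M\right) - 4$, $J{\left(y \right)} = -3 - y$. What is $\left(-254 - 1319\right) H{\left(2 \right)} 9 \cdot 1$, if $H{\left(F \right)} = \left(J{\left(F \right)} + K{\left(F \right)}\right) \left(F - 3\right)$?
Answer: $-14157$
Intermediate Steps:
$K{\left(M \right)} = -4 + 2 M^{2}$ ($K{\left(M \right)} = \left(M^{2} + M^{2}\right) - 4 = 2 M^{2} - 4 = -4 + 2 M^{2}$)
$H{\left(F \right)} = \left(-3 + F\right) \left(-7 - F + 2 F^{2}\right)$ ($H{\left(F \right)} = \left(\left(-3 - F\right) + \left(-4 + 2 F^{2}\right)\right) \left(F - 3\right) = \left(-7 - F + 2 F^{2}\right) \left(-3 + F\right) = \left(-3 + F\right) \left(-7 - F + 2 F^{2}\right)$)
$\left(-254 - 1319\right) H{\left(2 \right)} 9 \cdot 1 = \left(-254 - 1319\right) \left(21 - 7 \cdot 2^{2} - 8 + 2 \cdot 2^{3}\right) 9 \cdot 1 = - 1573 \left(21 - 28 - 8 + 2 \cdot 8\right) 9 \cdot 1 = - 1573 \left(21 - 28 - 8 + 16\right) 9 \cdot 1 = - 1573 \cdot 1 \cdot 9 \cdot 1 = - 1573 \cdot 9 \cdot 1 = \left(-1573\right) 9 = -14157$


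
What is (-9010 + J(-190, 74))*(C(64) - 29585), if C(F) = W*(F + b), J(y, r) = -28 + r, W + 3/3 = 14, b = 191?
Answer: 235484280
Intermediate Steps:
W = 13 (W = -1 + 14 = 13)
C(F) = 2483 + 13*F (C(F) = 13*(F + 191) = 13*(191 + F) = 2483 + 13*F)
(-9010 + J(-190, 74))*(C(64) - 29585) = (-9010 + (-28 + 74))*((2483 + 13*64) - 29585) = (-9010 + 46)*((2483 + 832) - 29585) = -8964*(3315 - 29585) = -8964*(-26270) = 235484280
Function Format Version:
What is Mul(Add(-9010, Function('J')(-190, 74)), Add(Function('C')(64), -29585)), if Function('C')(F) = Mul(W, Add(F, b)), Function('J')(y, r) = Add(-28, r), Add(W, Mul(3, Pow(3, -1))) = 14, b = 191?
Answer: 235484280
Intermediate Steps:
W = 13 (W = Add(-1, 14) = 13)
Function('C')(F) = Add(2483, Mul(13, F)) (Function('C')(F) = Mul(13, Add(F, 191)) = Mul(13, Add(191, F)) = Add(2483, Mul(13, F)))
Mul(Add(-9010, Function('J')(-190, 74)), Add(Function('C')(64), -29585)) = Mul(Add(-9010, Add(-28, 74)), Add(Add(2483, Mul(13, 64)), -29585)) = Mul(Add(-9010, 46), Add(Add(2483, 832), -29585)) = Mul(-8964, Add(3315, -29585)) = Mul(-8964, -26270) = 235484280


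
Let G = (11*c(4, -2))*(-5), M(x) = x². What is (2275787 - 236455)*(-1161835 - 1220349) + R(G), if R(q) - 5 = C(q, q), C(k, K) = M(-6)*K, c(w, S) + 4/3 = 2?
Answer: -4858064062403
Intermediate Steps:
c(w, S) = ⅔ (c(w, S) = -4/3 + 2 = ⅔)
G = -110/3 (G = (11*(⅔))*(-5) = (22/3)*(-5) = -110/3 ≈ -36.667)
C(k, K) = 36*K (C(k, K) = (-6)²*K = 36*K)
R(q) = 5 + 36*q
(2275787 - 236455)*(-1161835 - 1220349) + R(G) = (2275787 - 236455)*(-1161835 - 1220349) + (5 + 36*(-110/3)) = 2039332*(-2382184) + (5 - 1320) = -4858064061088 - 1315 = -4858064062403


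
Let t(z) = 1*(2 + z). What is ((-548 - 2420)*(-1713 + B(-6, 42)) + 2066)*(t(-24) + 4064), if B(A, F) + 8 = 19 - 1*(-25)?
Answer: 20126742884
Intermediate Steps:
B(A, F) = 36 (B(A, F) = -8 + (19 - 1*(-25)) = -8 + (19 + 25) = -8 + 44 = 36)
t(z) = 2 + z
((-548 - 2420)*(-1713 + B(-6, 42)) + 2066)*(t(-24) + 4064) = ((-548 - 2420)*(-1713 + 36) + 2066)*((2 - 24) + 4064) = (-2968*(-1677) + 2066)*(-22 + 4064) = (4977336 + 2066)*4042 = 4979402*4042 = 20126742884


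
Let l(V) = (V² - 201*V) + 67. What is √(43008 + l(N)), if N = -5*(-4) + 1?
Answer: √39295 ≈ 198.23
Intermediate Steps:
N = 21 (N = 20 + 1 = 21)
l(V) = 67 + V² - 201*V
√(43008 + l(N)) = √(43008 + (67 + 21² - 201*21)) = √(43008 + (67 + 441 - 4221)) = √(43008 - 3713) = √39295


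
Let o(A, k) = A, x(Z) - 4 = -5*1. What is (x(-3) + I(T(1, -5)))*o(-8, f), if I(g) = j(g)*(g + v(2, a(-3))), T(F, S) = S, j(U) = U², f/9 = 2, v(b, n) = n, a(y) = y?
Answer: 1608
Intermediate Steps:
x(Z) = -1 (x(Z) = 4 - 5*1 = 4 - 5 = -1)
f = 18 (f = 9*2 = 18)
I(g) = g²*(-3 + g) (I(g) = g²*(g - 3) = g²*(-3 + g))
(x(-3) + I(T(1, -5)))*o(-8, f) = (-1 + (-5)²*(-3 - 5))*(-8) = (-1 + 25*(-8))*(-8) = (-1 - 200)*(-8) = -201*(-8) = 1608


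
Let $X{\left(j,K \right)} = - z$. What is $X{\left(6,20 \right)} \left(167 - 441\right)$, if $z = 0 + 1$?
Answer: $274$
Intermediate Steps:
$z = 1$
$X{\left(j,K \right)} = -1$ ($X{\left(j,K \right)} = \left(-1\right) 1 = -1$)
$X{\left(6,20 \right)} \left(167 - 441\right) = - (167 - 441) = \left(-1\right) \left(-274\right) = 274$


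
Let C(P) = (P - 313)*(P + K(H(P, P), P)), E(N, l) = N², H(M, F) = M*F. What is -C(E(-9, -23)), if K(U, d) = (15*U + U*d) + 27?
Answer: 146151648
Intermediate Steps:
H(M, F) = F*M
K(U, d) = 27 + 15*U + U*d
C(P) = (-313 + P)*(27 + P + P³ + 15*P²) (C(P) = (P - 313)*(P + (27 + 15*(P*P) + (P*P)*P)) = (-313 + P)*(P + (27 + 15*P² + P²*P)) = (-313 + P)*(P + (27 + 15*P² + P³)) = (-313 + P)*(P + (27 + P³ + 15*P²)) = (-313 + P)*(27 + P + P³ + 15*P²))
-C(E(-9, -23)) = -(-8451 + ((-9)²)⁴ - 4694*((-9)²)² - 298*((-9)²)³ - 286*(-9)²) = -(-8451 + 81⁴ - 4694*81² - 298*81³ - 286*81) = -(-8451 + 43046721 - 4694*6561 - 298*531441 - 23166) = -(-8451 + 43046721 - 30797334 - 158369418 - 23166) = -1*(-146151648) = 146151648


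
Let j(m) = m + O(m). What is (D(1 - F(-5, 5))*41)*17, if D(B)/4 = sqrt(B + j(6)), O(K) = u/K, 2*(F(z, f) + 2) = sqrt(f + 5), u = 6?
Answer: 1394*sqrt(40 - 2*sqrt(10)) ≈ 8089.5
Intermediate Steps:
F(z, f) = -2 + sqrt(5 + f)/2 (F(z, f) = -2 + sqrt(f + 5)/2 = -2 + sqrt(5 + f)/2)
O(K) = 6/K
j(m) = m + 6/m
D(B) = 4*sqrt(7 + B) (D(B) = 4*sqrt(B + (6 + 6/6)) = 4*sqrt(B + (6 + 6*(1/6))) = 4*sqrt(B + (6 + 1)) = 4*sqrt(B + 7) = 4*sqrt(7 + B))
(D(1 - F(-5, 5))*41)*17 = ((4*sqrt(7 + (1 - (-2 + sqrt(5 + 5)/2))))*41)*17 = ((4*sqrt(7 + (1 - (-2 + sqrt(10)/2))))*41)*17 = ((4*sqrt(7 + (1 + (2 - sqrt(10)/2))))*41)*17 = ((4*sqrt(7 + (3 - sqrt(10)/2)))*41)*17 = ((4*sqrt(10 - sqrt(10)/2))*41)*17 = (164*sqrt(10 - sqrt(10)/2))*17 = 2788*sqrt(10 - sqrt(10)/2)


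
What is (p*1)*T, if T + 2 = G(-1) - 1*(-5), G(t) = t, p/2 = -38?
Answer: -152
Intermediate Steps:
p = -76 (p = 2*(-38) = -76)
T = 2 (T = -2 + (-1 - 1*(-5)) = -2 + (-1 + 5) = -2 + 4 = 2)
(p*1)*T = -76*1*2 = -76*2 = -152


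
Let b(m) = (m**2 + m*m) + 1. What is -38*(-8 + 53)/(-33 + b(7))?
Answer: -285/11 ≈ -25.909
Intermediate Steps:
b(m) = 1 + 2*m**2 (b(m) = (m**2 + m**2) + 1 = 2*m**2 + 1 = 1 + 2*m**2)
-38*(-8 + 53)/(-33 + b(7)) = -38*(-8 + 53)/(-33 + (1 + 2*7**2)) = -1710/(-33 + (1 + 2*49)) = -1710/(-33 + (1 + 98)) = -1710/(-33 + 99) = -1710/66 = -38*15/22 = -285/11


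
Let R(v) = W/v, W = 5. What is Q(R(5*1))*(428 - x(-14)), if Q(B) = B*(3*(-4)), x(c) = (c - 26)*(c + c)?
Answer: 8304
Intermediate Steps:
x(c) = 2*c*(-26 + c) (x(c) = (-26 + c)*(2*c) = 2*c*(-26 + c))
R(v) = 5/v
Q(B) = -12*B (Q(B) = B*(-12) = -12*B)
Q(R(5*1))*(428 - x(-14)) = (-60/(5*1))*(428 - 2*(-14)*(-26 - 14)) = (-60/5)*(428 - 2*(-14)*(-40)) = (-60/5)*(428 - 1*1120) = (-12*1)*(428 - 1120) = -12*(-692) = 8304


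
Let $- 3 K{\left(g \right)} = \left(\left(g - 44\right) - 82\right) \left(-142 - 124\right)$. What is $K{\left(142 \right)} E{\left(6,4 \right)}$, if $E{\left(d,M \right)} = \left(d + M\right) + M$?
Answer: $\frac{59584}{3} \approx 19861.0$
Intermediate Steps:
$K{\left(g \right)} = -11172 + \frac{266 g}{3}$ ($K{\left(g \right)} = - \frac{\left(\left(g - 44\right) - 82\right) \left(-142 - 124\right)}{3} = - \frac{\left(\left(g - 44\right) - 82\right) \left(-266\right)}{3} = - \frac{\left(\left(-44 + g\right) - 82\right) \left(-266\right)}{3} = - \frac{\left(-126 + g\right) \left(-266\right)}{3} = - \frac{33516 - 266 g}{3} = -11172 + \frac{266 g}{3}$)
$E{\left(d,M \right)} = d + 2 M$ ($E{\left(d,M \right)} = \left(M + d\right) + M = d + 2 M$)
$K{\left(142 \right)} E{\left(6,4 \right)} = \left(-11172 + \frac{266}{3} \cdot 142\right) \left(6 + 2 \cdot 4\right) = \left(-11172 + \frac{37772}{3}\right) \left(6 + 8\right) = \frac{4256}{3} \cdot 14 = \frac{59584}{3}$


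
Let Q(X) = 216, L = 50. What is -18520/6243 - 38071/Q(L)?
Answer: -80559191/449496 ≈ -179.22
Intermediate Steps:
-18520/6243 - 38071/Q(L) = -18520/6243 - 38071/216 = -80559191/449496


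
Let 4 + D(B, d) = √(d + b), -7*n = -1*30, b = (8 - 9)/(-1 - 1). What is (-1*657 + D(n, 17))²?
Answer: (1322 - √70)²/4 ≈ 4.3141e+5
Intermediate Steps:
b = ½ (b = -1/(-2) = -1*(-½) = ½ ≈ 0.50000)
n = 30/7 (n = -(-1)*30/7 = -⅐*(-30) = 30/7 ≈ 4.2857)
D(B, d) = -4 + √(½ + d) (D(B, d) = -4 + √(d + ½) = -4 + √(½ + d))
(-1*657 + D(n, 17))² = (-1*657 + (-4 + √(2 + 4*17)/2))² = (-657 + (-4 + √(2 + 68)/2))² = (-657 + (-4 + √70/2))² = (-661 + √70/2)²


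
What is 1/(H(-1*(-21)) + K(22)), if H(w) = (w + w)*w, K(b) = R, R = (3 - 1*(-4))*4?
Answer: 1/910 ≈ 0.0010989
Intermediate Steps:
R = 28 (R = (3 + 4)*4 = 7*4 = 28)
K(b) = 28
H(w) = 2*w² (H(w) = (2*w)*w = 2*w²)
1/(H(-1*(-21)) + K(22)) = 1/(2*(-1*(-21))² + 28) = 1/(2*21² + 28) = 1/(2*441 + 28) = 1/(882 + 28) = 1/910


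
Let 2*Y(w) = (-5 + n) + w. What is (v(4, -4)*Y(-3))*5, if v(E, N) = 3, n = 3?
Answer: -75/2 ≈ -37.500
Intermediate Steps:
Y(w) = -1 + w/2 (Y(w) = ((-5 + 3) + w)/2 = (-2 + w)/2 = -1 + w/2)
(v(4, -4)*Y(-3))*5 = (3*(-1 + (½)*(-3)))*5 = (3*(-1 - 3/2))*5 = (3*(-5/2))*5 = -15/2*5 = -75/2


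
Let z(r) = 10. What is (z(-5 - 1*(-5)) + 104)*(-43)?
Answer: -4902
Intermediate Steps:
(z(-5 - 1*(-5)) + 104)*(-43) = (10 + 104)*(-43) = 114*(-43) = -4902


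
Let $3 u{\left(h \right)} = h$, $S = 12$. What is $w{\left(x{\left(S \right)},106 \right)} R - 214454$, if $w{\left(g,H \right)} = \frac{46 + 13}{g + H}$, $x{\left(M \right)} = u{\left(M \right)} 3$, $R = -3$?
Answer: $- \frac{428911}{2} \approx -2.1446 \cdot 10^{5}$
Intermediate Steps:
$u{\left(h \right)} = \frac{h}{3}$
$x{\left(M \right)} = M$ ($x{\left(M \right)} = \frac{M}{3} \cdot 3 = M$)
$w{\left(g,H \right)} = \frac{59}{H + g}$
$w{\left(x{\left(S \right)},106 \right)} R - 214454 = \frac{59}{106 + 12} \left(-3\right) - 214454 = \frac{59}{118} \left(-3\right) - 214454 = 59 \cdot \frac{1}{118} \left(-3\right) - 214454 = \frac{1}{2} \left(-3\right) - 214454 = - \frac{3}{2} - 214454 = - \frac{428911}{2}$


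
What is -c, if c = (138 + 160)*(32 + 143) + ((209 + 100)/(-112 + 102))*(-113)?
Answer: -556417/10 ≈ -55642.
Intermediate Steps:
c = 556417/10 (c = 298*175 + (309/(-10))*(-113) = 52150 + (309*(-⅒))*(-113) = 52150 - 309/10*(-113) = 52150 + 34917/10 = 556417/10 ≈ 55642.)
-c = -1*556417/10 = -556417/10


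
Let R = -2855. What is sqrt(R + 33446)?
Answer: 3*sqrt(3399) ≈ 174.90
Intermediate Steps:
sqrt(R + 33446) = sqrt(-2855 + 33446) = sqrt(30591) = 3*sqrt(3399)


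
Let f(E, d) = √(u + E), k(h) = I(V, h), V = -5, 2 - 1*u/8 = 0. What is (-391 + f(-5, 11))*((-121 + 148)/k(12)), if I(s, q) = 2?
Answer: -10557/2 + 27*√11/2 ≈ -5233.7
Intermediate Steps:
u = 16 (u = 16 - 8*0 = 16 + 0 = 16)
k(h) = 2
f(E, d) = √(16 + E)
(-391 + f(-5, 11))*((-121 + 148)/k(12)) = (-391 + √(16 - 5))*((-121 + 148)/2) = (-391 + √11)*(27*(½)) = (-391 + √11)*(27/2) = -10557/2 + 27*√11/2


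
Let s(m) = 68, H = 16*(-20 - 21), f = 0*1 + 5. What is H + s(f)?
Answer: -588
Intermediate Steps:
f = 5 (f = 0 + 5 = 5)
H = -656 (H = 16*(-41) = -656)
H + s(f) = -656 + 68 = -588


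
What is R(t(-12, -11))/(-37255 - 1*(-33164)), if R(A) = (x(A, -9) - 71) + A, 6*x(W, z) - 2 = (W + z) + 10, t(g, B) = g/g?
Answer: 208/12273 ≈ 0.016948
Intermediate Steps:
t(g, B) = 1
x(W, z) = 2 + W/6 + z/6 (x(W, z) = ⅓ + ((W + z) + 10)/6 = ⅓ + (10 + W + z)/6 = ⅓ + (5/3 + W/6 + z/6) = 2 + W/6 + z/6)
R(A) = -141/2 + 7*A/6 (R(A) = ((2 + A/6 + (⅙)*(-9)) - 71) + A = ((2 + A/6 - 3/2) - 71) + A = ((½ + A/6) - 71) + A = (-141/2 + A/6) + A = -141/2 + 7*A/6)
R(t(-12, -11))/(-37255 - 1*(-33164)) = (-141/2 + (7/6)*1)/(-37255 - 1*(-33164)) = (-141/2 + 7/6)/(-37255 + 33164) = -208/3/(-4091) = -208/3*(-1/4091) = 208/12273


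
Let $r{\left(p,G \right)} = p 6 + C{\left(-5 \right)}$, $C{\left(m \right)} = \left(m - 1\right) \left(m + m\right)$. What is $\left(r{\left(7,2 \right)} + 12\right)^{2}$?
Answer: $12996$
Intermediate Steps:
$C{\left(m \right)} = 2 m \left(-1 + m\right)$ ($C{\left(m \right)} = \left(-1 + m\right) 2 m = 2 m \left(-1 + m\right)$)
$r{\left(p,G \right)} = 60 + 6 p$ ($r{\left(p,G \right)} = p 6 + 2 \left(-5\right) \left(-1 - 5\right) = 6 p + 2 \left(-5\right) \left(-6\right) = 6 p + 60 = 60 + 6 p$)
$\left(r{\left(7,2 \right)} + 12\right)^{2} = \left(\left(60 + 6 \cdot 7\right) + 12\right)^{2} = \left(\left(60 + 42\right) + 12\right)^{2} = \left(102 + 12\right)^{2} = 114^{2} = 12996$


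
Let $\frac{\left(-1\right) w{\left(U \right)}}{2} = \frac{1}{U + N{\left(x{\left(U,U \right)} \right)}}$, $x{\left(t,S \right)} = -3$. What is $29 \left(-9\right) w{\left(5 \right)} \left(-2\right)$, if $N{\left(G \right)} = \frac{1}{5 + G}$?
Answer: $- \frac{2088}{11} \approx -189.82$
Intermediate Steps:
$w{\left(U \right)} = - \frac{2}{\frac{1}{2} + U}$ ($w{\left(U \right)} = - \frac{2}{U + \frac{1}{5 - 3}} = - \frac{2}{U + \frac{1}{2}} = - \frac{2}{\frac{1}{2} + U}$)
$29 \left(-9\right) w{\left(5 \right)} \left(-2\right) = 29 \left(-9\right) - \frac{4}{1 + 2 \cdot 5} \left(-2\right) = - 261 - \frac{4}{1 + 10} \left(-2\right) = - 261 - \frac{4}{11} \left(-2\right) = - 261 \left(-4\right) \frac{1}{11} \left(-2\right) = - 261 \left(\left(- \frac{4}{11}\right) \left(-2\right)\right) = \left(-261\right) \frac{8}{11} = - \frac{2088}{11}$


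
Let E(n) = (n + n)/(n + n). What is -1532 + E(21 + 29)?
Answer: -1531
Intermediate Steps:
E(n) = 1 (E(n) = (2*n)/((2*n)) = (2*n)*(1/(2*n)) = 1)
-1532 + E(21 + 29) = -1532 + 1 = -1531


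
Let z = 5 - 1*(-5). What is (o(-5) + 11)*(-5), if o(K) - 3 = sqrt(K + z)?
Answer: -70 - 5*sqrt(5) ≈ -81.180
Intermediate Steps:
z = 10 (z = 5 + 5 = 10)
o(K) = 3 + sqrt(10 + K) (o(K) = 3 + sqrt(K + 10) = 3 + sqrt(10 + K))
(o(-5) + 11)*(-5) = ((3 + sqrt(10 - 5)) + 11)*(-5) = ((3 + sqrt(5)) + 11)*(-5) = (14 + sqrt(5))*(-5) = -70 - 5*sqrt(5)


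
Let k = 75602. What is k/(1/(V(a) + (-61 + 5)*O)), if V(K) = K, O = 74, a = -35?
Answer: -315940758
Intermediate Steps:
k/(1/(V(a) + (-61 + 5)*O)) = 75602/(1/(-35 + (-61 + 5)*74)) = 75602/(1/(-35 - 56*74)) = 75602/(1/(-35 - 4144)) = 75602/(1/(-4179)) = 75602/(-1/4179) = 75602*(-4179) = -315940758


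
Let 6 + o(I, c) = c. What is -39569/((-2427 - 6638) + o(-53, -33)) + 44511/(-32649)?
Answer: 295553379/99078832 ≈ 2.9830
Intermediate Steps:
o(I, c) = -6 + c
-39569/((-2427 - 6638) + o(-53, -33)) + 44511/(-32649) = -39569/((-2427 - 6638) + (-6 - 33)) + 44511/(-32649) = -39569/(-9065 - 39) + 44511*(-1/32649) = -39569/(-9104) - 14837/10883 = -39569*(-1/9104) - 14837/10883 = 39569/9104 - 14837/10883 = 295553379/99078832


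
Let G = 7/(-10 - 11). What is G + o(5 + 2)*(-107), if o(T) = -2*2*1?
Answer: 1283/3 ≈ 427.67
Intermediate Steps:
G = -1/3 (G = 7/(-21) = -1/21*7 = -1/3 ≈ -0.33333)
o(T) = -4 (o(T) = -4*1 = -4)
G + o(5 + 2)*(-107) = -1/3 - 4*(-107) = -1/3 + 428 = 1283/3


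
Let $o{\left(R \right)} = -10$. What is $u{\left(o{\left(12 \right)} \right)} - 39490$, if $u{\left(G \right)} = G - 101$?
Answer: $-39601$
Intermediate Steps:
$u{\left(G \right)} = -101 + G$
$u{\left(o{\left(12 \right)} \right)} - 39490 = \left(-101 - 10\right) - 39490 = -111 - 39490 = -39601$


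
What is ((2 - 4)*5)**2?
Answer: 100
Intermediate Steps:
((2 - 4)*5)**2 = (-2*5)**2 = (-10)**2 = 100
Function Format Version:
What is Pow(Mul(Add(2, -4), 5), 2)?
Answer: 100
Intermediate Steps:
Pow(Mul(Add(2, -4), 5), 2) = Pow(Mul(-2, 5), 2) = Pow(-10, 2) = 100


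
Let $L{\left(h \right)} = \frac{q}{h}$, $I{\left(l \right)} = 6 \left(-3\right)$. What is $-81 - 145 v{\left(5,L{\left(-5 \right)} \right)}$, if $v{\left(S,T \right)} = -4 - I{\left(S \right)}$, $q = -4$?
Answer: $-2111$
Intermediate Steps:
$I{\left(l \right)} = -18$
$L{\left(h \right)} = - \frac{4}{h}$
$v{\left(S,T \right)} = 14$ ($v{\left(S,T \right)} = -4 - -18 = -4 + 18 = 14$)
$-81 - 145 v{\left(5,L{\left(-5 \right)} \right)} = -81 - 2030 = -2111$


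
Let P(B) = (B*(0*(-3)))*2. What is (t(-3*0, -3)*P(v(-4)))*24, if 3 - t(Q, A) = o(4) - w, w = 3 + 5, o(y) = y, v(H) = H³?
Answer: 0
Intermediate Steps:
w = 8
P(B) = 0 (P(B) = (B*0)*2 = 0*2 = 0)
t(Q, A) = 7 (t(Q, A) = 3 - (4 - 1*8) = 3 - (4 - 8) = 3 - 1*(-4) = 3 + 4 = 7)
(t(-3*0, -3)*P(v(-4)))*24 = (7*0)*24 = 0*24 = 0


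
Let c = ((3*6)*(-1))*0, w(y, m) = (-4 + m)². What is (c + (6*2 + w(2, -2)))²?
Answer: 2304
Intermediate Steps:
c = 0 (c = (18*(-1))*0 = -18*0 = 0)
(c + (6*2 + w(2, -2)))² = (0 + (6*2 + (-4 - 2)²))² = (0 + (12 + (-6)²))² = (0 + (12 + 36))² = (0 + 48)² = 48² = 2304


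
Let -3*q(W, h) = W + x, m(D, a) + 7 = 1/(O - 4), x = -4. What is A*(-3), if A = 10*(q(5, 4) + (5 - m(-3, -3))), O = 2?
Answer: -365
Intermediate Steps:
m(D, a) = -15/2 (m(D, a) = -7 + 1/(2 - 4) = -7 + 1/(-2) = -7 - ½ = -15/2)
q(W, h) = 4/3 - W/3 (q(W, h) = -(W - 4)/3 = -(-4 + W)/3 = 4/3 - W/3)
A = 365/3 (A = 10*((4/3 - ⅓*5) + (5 - 1*(-15/2))) = 10*((4/3 - 5/3) + (5 + 15/2)) = 10*(-⅓ + 25/2) = 10*(73/6) = 365/3 ≈ 121.67)
A*(-3) = (365/3)*(-3) = -365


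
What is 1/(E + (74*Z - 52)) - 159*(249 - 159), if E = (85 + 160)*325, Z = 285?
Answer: -1440487529/100663 ≈ -14310.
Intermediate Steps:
E = 79625 (E = 245*325 = 79625)
1/(E + (74*Z - 52)) - 159*(249 - 159) = 1/(79625 + (74*285 - 52)) - 159*(249 - 159) = 1/(79625 + (21090 - 52)) - 159*90 = 1/(79625 + 21038) - 1*14310 = 1/100663 - 14310 = -1440487529/100663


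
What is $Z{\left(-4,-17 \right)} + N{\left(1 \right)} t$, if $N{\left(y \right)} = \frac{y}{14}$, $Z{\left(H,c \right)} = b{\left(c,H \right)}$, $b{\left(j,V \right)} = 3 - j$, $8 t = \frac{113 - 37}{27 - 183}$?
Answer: $\frac{87341}{4368} \approx 19.996$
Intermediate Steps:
$t = - \frac{19}{312}$ ($t = \frac{\left(113 - 37\right) \frac{1}{27 - 183}}{8} = \frac{76 \frac{1}{-156}}{8} = \frac{76 \left(- \frac{1}{156}\right)}{8} = \frac{1}{8} \left(- \frac{19}{39}\right) = - \frac{19}{312} \approx -0.060897$)
$Z{\left(H,c \right)} = 3 - c$
$N{\left(y \right)} = \frac{y}{14}$ ($N{\left(y \right)} = y \frac{1}{14} = \frac{y}{14}$)
$Z{\left(-4,-17 \right)} + N{\left(1 \right)} t = \left(3 - -17\right) + \frac{1}{14} \cdot 1 \left(- \frac{19}{312}\right) = \left(3 + 17\right) + \frac{1}{14} \left(- \frac{19}{312}\right) = 20 - \frac{19}{4368} = \frac{87341}{4368}$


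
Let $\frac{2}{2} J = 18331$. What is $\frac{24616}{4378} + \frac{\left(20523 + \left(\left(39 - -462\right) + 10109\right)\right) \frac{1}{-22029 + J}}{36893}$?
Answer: $\frac{1679116154575}{298645957346} \approx 5.6224$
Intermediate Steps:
$J = 18331$
$\frac{24616}{4378} + \frac{\left(20523 + \left(\left(39 - -462\right) + 10109\right)\right) \frac{1}{-22029 + J}}{36893} = \frac{24616}{4378} + \frac{\left(20523 + \left(\left(39 - -462\right) + 10109\right)\right) \frac{1}{-22029 + 18331}}{36893} = 24616 \cdot \frac{1}{4378} + \frac{20523 + \left(\left(39 + 462\right) + 10109\right)}{-3698} \cdot \frac{1}{36893} = \frac{12308}{2189} + \left(20523 + \left(501 + 10109\right)\right) \left(- \frac{1}{3698}\right) \frac{1}{36893} = \frac{12308}{2189} + \left(20523 + 10610\right) \left(- \frac{1}{3698}\right) \frac{1}{36893} = \frac{12308}{2189} + 31133 \left(- \frac{1}{3698}\right) \frac{1}{36893} = \frac{12308}{2189} - \frac{31133}{136430314} = \frac{1679116154575}{298645957346}$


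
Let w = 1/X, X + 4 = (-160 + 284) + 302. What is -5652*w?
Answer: -2826/211 ≈ -13.393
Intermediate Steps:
X = 422 (X = -4 + ((-160 + 284) + 302) = -4 + (124 + 302) = -4 + 426 = 422)
w = 1/422 ≈ 0.0023697
-5652*w = -5652*1/422 = -2826/211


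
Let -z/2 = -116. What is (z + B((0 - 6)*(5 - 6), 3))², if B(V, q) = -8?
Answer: 50176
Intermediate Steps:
z = 232 (z = -2*(-116) = 232)
(z + B((0 - 6)*(5 - 6), 3))² = (232 - 8)² = 224² = 50176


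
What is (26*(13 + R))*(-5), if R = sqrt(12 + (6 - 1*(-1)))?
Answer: -1690 - 130*sqrt(19) ≈ -2256.7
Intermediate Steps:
R = sqrt(19) (R = sqrt(12 + (6 + 1)) = sqrt(12 + 7) = sqrt(19) ≈ 4.3589)
(26*(13 + R))*(-5) = (26*(13 + sqrt(19)))*(-5) = (338 + 26*sqrt(19))*(-5) = -1690 - 130*sqrt(19)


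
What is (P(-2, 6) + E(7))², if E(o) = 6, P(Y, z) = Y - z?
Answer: 4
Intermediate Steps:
(P(-2, 6) + E(7))² = ((-2 - 1*6) + 6)² = ((-2 - 6) + 6)² = (-8 + 6)² = (-2)² = 4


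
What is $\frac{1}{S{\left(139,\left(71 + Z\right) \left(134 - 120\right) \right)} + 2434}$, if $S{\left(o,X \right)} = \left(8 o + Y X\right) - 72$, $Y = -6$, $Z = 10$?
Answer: $- \frac{1}{3330} \approx -0.0003003$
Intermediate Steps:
$S{\left(o,X \right)} = -72 - 6 X + 8 o$ ($S{\left(o,X \right)} = \left(8 o - 6 X\right) - 72 = \left(- 6 X + 8 o\right) - 72 = -72 - 6 X + 8 o$)
$\frac{1}{S{\left(139,\left(71 + Z\right) \left(134 - 120\right) \right)} + 2434} = \frac{1}{\left(-72 - 6 \left(71 + 10\right) \left(134 - 120\right) + 8 \cdot 139\right) + 2434} = \frac{1}{\left(-72 - 6 \cdot 81 \cdot 14 + 1112\right) + 2434} = \frac{1}{\left(-72 - 6804 + 1112\right) + 2434} = \frac{1}{-5764 + 2434} = \frac{1}{-3330} = - \frac{1}{3330}$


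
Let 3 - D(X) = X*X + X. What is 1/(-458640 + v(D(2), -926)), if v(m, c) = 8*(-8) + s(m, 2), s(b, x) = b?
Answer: -1/458707 ≈ -2.1800e-6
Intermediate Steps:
D(X) = 3 - X - X² (D(X) = 3 - (X*X + X) = 3 - (X² + X) = 3 - (X + X²) = 3 + (-X - X²) = 3 - X - X²)
v(m, c) = -64 + m (v(m, c) = 8*(-8) + m = -64 + m)
1/(-458640 + v(D(2), -926)) = 1/(-458640 + (-64 + (3 - 1*2 - 1*2²))) = 1/(-458640 + (-64 + (3 - 2 - 1*4))) = 1/(-458640 + (-64 + (3 - 2 - 4))) = 1/(-458640 + (-64 - 3)) = 1/(-458640 - 67) = 1/(-458707) = -1/458707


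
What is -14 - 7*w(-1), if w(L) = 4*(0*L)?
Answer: -14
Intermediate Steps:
w(L) = 0 (w(L) = 4*0 = 0)
-14 - 7*w(-1) = -14 - 7*0 = -14 + 0 = -14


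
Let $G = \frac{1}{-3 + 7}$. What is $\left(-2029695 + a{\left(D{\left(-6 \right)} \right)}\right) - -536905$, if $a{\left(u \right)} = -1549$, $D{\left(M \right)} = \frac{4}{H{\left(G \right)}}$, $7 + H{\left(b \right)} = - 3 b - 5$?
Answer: $-1494339$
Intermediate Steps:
$G = \frac{1}{4} \approx 0.25$
$H{\left(b \right)} = -12 - 3 b$ ($H{\left(b \right)} = -7 - \left(5 + 3 b\right) = -12 - 3 b$)
$D{\left(M \right)} = - \frac{16}{51}$ ($D{\left(M \right)} = \frac{4}{-12 - \frac{3}{4}} = \frac{4}{- \frac{51}{4}} = 4 \left(- \frac{4}{51}\right) = - \frac{16}{51}$)
$\left(-2029695 + a{\left(D{\left(-6 \right)} \right)}\right) - -536905 = \left(-2029695 - 1549\right) - -536905 = -2031244 + 536905 = -1494339$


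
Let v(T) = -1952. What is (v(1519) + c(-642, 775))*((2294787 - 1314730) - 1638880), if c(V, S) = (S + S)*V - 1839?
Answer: 658092365293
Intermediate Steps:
c(V, S) = -1839 + 2*S*V (c(V, S) = (2*S)*V - 1839 = 2*S*V - 1839 = -1839 + 2*S*V)
(v(1519) + c(-642, 775))*((2294787 - 1314730) - 1638880) = (-1952 + (-1839 + 2*775*(-642)))*((2294787 - 1314730) - 1638880) = (-1952 + (-1839 - 995100))*(980057 - 1638880) = (-1952 - 996939)*(-658823) = -998891*(-658823) = 658092365293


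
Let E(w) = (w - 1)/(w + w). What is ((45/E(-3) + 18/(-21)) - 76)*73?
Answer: -9563/14 ≈ -683.07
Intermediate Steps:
E(w) = (-1 + w)/(2*w) (E(w) = (-1 + w)/((2*w)) = (-1 + w)*(1/(2*w)) = (-1 + w)/(2*w))
((45/E(-3) + 18/(-21)) - 76)*73 = ((45/(((½)*(-1 - 3)/(-3))) + 18/(-21)) - 76)*73 = ((45/(((½)*(-⅓)*(-4))) + 18*(-1/21)) - 76)*73 = ((45/(⅔) - 6/7) - 76)*73 = ((45*(3/2) - 6/7) - 76)*73 = ((135/2 - 6/7) - 76)*73 = (933/14 - 76)*73 = -131/14*73 = -9563/14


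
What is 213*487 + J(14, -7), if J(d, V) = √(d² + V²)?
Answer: 103731 + 7*√5 ≈ 1.0375e+5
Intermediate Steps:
J(d, V) = √(V² + d²)
213*487 + J(14, -7) = 213*487 + √((-7)² + 14²) = 103731 + √(49 + 196) = 103731 + √245 = 103731 + 7*√5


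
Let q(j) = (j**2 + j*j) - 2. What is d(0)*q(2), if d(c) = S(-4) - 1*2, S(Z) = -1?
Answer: -18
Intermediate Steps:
d(c) = -3 (d(c) = -1 - 1*2 = -1 - 2 = -3)
q(j) = -2 + 2*j**2 (q(j) = (j**2 + j**2) - 2 = 2*j**2 - 2 = -2 + 2*j**2)
d(0)*q(2) = -3*(-2 + 2*2**2) = -3*(-2 + 2*4) = -3*(-2 + 8) = -3*6 = -18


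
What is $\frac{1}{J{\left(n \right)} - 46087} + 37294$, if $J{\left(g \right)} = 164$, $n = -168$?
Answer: $\frac{1712652361}{45923} \approx 37294.0$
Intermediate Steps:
$\frac{1}{J{\left(n \right)} - 46087} + 37294 = \frac{1}{164 - 46087} + 37294 = \frac{1}{-45923} + 37294 = - \frac{1}{45923} + 37294 = \frac{1712652361}{45923}$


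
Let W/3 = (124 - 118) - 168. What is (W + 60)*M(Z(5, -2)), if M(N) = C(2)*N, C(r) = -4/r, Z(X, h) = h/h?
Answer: 852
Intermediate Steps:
Z(X, h) = 1
W = -486 (W = 3*((124 - 118) - 168) = 3*(6 - 168) = 3*(-162) = -486)
M(N) = -2*N (M(N) = (-4/2)*N = (-4*½)*N = -2*N)
(W + 60)*M(Z(5, -2)) = (-486 + 60)*(-2*1) = -426*(-2) = 852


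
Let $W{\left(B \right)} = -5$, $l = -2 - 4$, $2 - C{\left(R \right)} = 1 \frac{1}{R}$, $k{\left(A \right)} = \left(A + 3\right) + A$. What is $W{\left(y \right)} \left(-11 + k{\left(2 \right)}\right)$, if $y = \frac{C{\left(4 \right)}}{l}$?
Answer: $20$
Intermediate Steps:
$k{\left(A \right)} = 3 + 2 A$ ($k{\left(A \right)} = \left(3 + A\right) + A = 3 + 2 A$)
$C{\left(R \right)} = 2 - \frac{1}{R}$ ($C{\left(R \right)} = 2 - 1 \frac{1}{R} = 2 - \frac{1}{R}$)
$l = -6$
$y = - \frac{7}{24}$ ($y = \frac{2 - \frac{1}{4}}{-6} = \left(2 - \frac{1}{4}\right) \left(- \frac{1}{6}\right) = \frac{7}{4} \left(- \frac{1}{6}\right) = - \frac{7}{24} \approx -0.29167$)
$W{\left(y \right)} \left(-11 + k{\left(2 \right)}\right) = - 5 \left(-11 + \left(3 + 2 \cdot 2\right)\right) = - 5 \left(-11 + \left(3 + 4\right)\right) = - 5 \left(-11 + 7\right) = \left(-5\right) \left(-4\right) = 20$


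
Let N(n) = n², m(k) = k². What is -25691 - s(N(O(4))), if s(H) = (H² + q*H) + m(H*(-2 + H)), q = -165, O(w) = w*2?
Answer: -15764251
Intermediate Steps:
O(w) = 2*w
s(H) = H² - 165*H + H²*(-2 + H)² (s(H) = (H² - 165*H) + (H*(-2 + H))² = (H² - 165*H) + H²*(-2 + H)² = H² - 165*H + H²*(-2 + H)²)
-25691 - s(N(O(4))) = -25691 - (2*4)²*(-165 + (2*4)² + (2*4)²*(-2 + (2*4)²)²) = -25691 - 8²*(-165 + 8² + 8²*(-2 + 8²)²) = -25691 - 64*(-165 + 64 + 64*(-2 + 64)²) = -25691 - 64*(-165 + 64 + 64*62²) = -25691 - 64*(-165 + 64 + 64*3844) = -25691 - 64*(-165 + 64 + 246016) = -25691 - 64*245915 = -25691 - 1*15738560 = -25691 - 15738560 = -15764251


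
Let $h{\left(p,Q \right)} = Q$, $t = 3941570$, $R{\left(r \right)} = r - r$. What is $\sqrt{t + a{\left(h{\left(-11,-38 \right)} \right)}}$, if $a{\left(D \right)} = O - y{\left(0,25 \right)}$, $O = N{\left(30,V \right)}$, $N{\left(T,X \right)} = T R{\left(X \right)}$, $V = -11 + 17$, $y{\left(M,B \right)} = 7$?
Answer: $\sqrt{3941563} \approx 1985.3$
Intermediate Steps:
$R{\left(r \right)} = 0$
$V = 6$
$N{\left(T,X \right)} = 0$ ($N{\left(T,X \right)} = T 0 = 0$)
$O = 0$
$a{\left(D \right)} = -7$ ($a{\left(D \right)} = 0 - 7 = -7$)
$\sqrt{t + a{\left(h{\left(-11,-38 \right)} \right)}} = \sqrt{3941570 - 7} = \sqrt{3941563}$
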